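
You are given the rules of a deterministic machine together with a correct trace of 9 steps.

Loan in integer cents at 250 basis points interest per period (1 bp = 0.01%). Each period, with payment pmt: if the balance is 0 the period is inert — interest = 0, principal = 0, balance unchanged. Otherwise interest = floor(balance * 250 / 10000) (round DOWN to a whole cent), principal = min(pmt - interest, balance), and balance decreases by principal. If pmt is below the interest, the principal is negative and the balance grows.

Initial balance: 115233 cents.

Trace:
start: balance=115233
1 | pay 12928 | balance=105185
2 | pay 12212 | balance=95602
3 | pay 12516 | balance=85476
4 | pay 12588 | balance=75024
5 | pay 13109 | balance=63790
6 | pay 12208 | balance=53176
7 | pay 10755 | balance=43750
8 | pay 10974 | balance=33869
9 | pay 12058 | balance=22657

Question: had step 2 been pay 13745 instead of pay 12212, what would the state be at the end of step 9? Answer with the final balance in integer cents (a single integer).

20836

(re-executing from step 2 with the substitution; state before step 2: balance=105185)
2 | pay 13745 | balance=94069
3 | pay 12516 | balance=83904
4 | pay 12588 | balance=73413
5 | pay 13109 | balance=62139
6 | pay 12208 | balance=51484
7 | pay 10755 | balance=42016
8 | pay 10974 | balance=32092
9 | pay 12058 | balance=20836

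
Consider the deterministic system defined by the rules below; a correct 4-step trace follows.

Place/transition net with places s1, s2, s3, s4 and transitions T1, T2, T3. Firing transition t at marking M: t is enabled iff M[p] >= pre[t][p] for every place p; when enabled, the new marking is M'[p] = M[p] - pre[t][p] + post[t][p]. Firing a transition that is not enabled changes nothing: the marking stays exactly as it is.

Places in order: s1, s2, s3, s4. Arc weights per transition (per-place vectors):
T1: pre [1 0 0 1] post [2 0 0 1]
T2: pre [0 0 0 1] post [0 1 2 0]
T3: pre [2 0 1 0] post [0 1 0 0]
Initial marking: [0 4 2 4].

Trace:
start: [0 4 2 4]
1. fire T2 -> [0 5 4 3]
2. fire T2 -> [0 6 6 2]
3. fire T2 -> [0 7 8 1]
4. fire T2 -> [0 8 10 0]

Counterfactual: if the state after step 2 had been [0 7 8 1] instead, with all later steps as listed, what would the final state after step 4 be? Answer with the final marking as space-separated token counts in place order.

0 8 10 0

state after step 2 := [0 7 8 1]
3. fire T2 -> [0 8 10 0]
4. fire T2 -> [0 8 10 0]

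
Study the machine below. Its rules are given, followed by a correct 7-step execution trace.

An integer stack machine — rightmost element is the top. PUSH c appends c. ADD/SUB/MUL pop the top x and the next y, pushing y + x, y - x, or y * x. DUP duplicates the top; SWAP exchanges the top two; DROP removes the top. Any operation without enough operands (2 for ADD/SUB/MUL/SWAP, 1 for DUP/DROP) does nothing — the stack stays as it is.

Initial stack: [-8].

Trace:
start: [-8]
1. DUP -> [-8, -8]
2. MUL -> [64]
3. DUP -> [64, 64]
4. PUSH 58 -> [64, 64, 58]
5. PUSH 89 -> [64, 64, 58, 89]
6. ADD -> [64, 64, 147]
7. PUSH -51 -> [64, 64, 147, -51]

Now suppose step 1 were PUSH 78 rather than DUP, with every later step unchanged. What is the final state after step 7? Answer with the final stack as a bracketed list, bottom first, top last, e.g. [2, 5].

[-624, -624, 147, -51]

(re-executing from step 1 with the substitution; state before step 1: [-8])
1. PUSH 78 -> [-8, 78]
2. MUL -> [-624]
3. DUP -> [-624, -624]
4. PUSH 58 -> [-624, -624, 58]
5. PUSH 89 -> [-624, -624, 58, 89]
6. ADD -> [-624, -624, 147]
7. PUSH -51 -> [-624, -624, 147, -51]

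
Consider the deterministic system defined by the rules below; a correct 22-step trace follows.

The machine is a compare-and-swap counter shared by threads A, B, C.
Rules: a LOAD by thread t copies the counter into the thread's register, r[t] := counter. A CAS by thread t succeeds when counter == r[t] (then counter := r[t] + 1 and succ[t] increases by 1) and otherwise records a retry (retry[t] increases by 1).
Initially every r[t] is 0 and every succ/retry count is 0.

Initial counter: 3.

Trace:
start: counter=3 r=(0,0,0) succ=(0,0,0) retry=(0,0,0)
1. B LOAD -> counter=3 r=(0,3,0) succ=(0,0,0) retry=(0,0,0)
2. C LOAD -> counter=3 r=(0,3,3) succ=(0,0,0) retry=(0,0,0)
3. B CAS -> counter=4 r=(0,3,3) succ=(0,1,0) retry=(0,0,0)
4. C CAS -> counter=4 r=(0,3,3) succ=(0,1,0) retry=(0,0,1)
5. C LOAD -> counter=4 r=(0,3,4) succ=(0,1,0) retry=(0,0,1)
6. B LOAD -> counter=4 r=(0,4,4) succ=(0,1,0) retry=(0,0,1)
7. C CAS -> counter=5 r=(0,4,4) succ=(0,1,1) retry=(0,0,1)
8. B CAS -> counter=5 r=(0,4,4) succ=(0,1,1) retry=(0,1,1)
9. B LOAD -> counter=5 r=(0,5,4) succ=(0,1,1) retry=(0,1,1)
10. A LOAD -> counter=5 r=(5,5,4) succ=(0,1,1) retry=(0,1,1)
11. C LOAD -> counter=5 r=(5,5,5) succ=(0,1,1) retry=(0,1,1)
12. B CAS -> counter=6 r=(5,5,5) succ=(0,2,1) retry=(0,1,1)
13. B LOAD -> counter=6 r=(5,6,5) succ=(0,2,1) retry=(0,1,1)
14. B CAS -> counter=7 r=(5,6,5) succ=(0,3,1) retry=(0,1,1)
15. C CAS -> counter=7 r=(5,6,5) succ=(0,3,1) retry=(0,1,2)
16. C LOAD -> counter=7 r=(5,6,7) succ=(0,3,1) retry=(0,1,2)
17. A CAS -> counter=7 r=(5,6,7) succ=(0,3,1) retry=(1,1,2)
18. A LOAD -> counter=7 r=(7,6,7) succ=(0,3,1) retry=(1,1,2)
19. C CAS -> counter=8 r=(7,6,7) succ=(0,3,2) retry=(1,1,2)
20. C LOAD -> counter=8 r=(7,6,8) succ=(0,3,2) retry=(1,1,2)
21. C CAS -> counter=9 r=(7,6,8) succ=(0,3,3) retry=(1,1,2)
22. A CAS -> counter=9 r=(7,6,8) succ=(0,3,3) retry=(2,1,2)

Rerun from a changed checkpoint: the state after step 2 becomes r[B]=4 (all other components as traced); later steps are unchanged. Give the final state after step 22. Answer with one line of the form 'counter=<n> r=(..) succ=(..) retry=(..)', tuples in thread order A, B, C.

state after step 2 := counter=3 r=(0,4,3) succ=(0,0,0) retry=(0,0,0)
3. B CAS -> counter=3 r=(0,4,3) succ=(0,0,0) retry=(0,1,0)
4. C CAS -> counter=4 r=(0,4,3) succ=(0,0,1) retry=(0,1,0)
5. C LOAD -> counter=4 r=(0,4,4) succ=(0,0,1) retry=(0,1,0)
6. B LOAD -> counter=4 r=(0,4,4) succ=(0,0,1) retry=(0,1,0)
7. C CAS -> counter=5 r=(0,4,4) succ=(0,0,2) retry=(0,1,0)
8. B CAS -> counter=5 r=(0,4,4) succ=(0,0,2) retry=(0,2,0)
9. B LOAD -> counter=5 r=(0,5,4) succ=(0,0,2) retry=(0,2,0)
10. A LOAD -> counter=5 r=(5,5,4) succ=(0,0,2) retry=(0,2,0)
11. C LOAD -> counter=5 r=(5,5,5) succ=(0,0,2) retry=(0,2,0)
12. B CAS -> counter=6 r=(5,5,5) succ=(0,1,2) retry=(0,2,0)
13. B LOAD -> counter=6 r=(5,6,5) succ=(0,1,2) retry=(0,2,0)
14. B CAS -> counter=7 r=(5,6,5) succ=(0,2,2) retry=(0,2,0)
15. C CAS -> counter=7 r=(5,6,5) succ=(0,2,2) retry=(0,2,1)
16. C LOAD -> counter=7 r=(5,6,7) succ=(0,2,2) retry=(0,2,1)
17. A CAS -> counter=7 r=(5,6,7) succ=(0,2,2) retry=(1,2,1)
18. A LOAD -> counter=7 r=(7,6,7) succ=(0,2,2) retry=(1,2,1)
19. C CAS -> counter=8 r=(7,6,7) succ=(0,2,3) retry=(1,2,1)
20. C LOAD -> counter=8 r=(7,6,8) succ=(0,2,3) retry=(1,2,1)
21. C CAS -> counter=9 r=(7,6,8) succ=(0,2,4) retry=(1,2,1)
22. A CAS -> counter=9 r=(7,6,8) succ=(0,2,4) retry=(2,2,1)

counter=9 r=(7,6,8) succ=(0,2,4) retry=(2,2,1)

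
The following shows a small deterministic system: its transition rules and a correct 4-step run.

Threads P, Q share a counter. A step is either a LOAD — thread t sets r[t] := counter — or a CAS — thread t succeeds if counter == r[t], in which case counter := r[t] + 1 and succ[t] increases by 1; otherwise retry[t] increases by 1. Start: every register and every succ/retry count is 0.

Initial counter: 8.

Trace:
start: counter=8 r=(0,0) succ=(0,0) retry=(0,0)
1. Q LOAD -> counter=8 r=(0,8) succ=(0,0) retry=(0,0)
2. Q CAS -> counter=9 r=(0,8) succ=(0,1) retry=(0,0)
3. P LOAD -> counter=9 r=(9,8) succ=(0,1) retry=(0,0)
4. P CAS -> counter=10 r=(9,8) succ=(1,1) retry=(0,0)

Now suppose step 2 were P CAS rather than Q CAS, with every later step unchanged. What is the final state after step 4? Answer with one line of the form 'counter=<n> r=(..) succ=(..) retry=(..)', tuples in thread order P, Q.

(re-executing from step 2 with the substitution; state before step 2: counter=8 r=(0,8) succ=(0,0) retry=(0,0))
2. P CAS -> counter=8 r=(0,8) succ=(0,0) retry=(1,0)
3. P LOAD -> counter=8 r=(8,8) succ=(0,0) retry=(1,0)
4. P CAS -> counter=9 r=(8,8) succ=(1,0) retry=(1,0)

counter=9 r=(8,8) succ=(1,0) retry=(1,0)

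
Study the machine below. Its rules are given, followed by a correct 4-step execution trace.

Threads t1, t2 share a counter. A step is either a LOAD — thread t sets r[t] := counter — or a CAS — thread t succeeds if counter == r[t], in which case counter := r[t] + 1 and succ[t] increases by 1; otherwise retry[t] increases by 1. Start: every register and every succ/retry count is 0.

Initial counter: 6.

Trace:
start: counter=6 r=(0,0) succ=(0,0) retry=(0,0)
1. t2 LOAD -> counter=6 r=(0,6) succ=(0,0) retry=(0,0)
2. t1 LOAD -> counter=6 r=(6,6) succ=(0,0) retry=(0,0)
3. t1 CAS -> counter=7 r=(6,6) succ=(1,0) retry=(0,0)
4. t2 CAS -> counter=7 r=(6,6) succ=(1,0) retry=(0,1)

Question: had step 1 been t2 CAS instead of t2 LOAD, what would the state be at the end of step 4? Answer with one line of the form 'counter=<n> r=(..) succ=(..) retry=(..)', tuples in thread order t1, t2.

(re-executing from step 1 with the substitution; state before step 1: counter=6 r=(0,0) succ=(0,0) retry=(0,0))
1. t2 CAS -> counter=6 r=(0,0) succ=(0,0) retry=(0,1)
2. t1 LOAD -> counter=6 r=(6,0) succ=(0,0) retry=(0,1)
3. t1 CAS -> counter=7 r=(6,0) succ=(1,0) retry=(0,1)
4. t2 CAS -> counter=7 r=(6,0) succ=(1,0) retry=(0,2)

counter=7 r=(6,0) succ=(1,0) retry=(0,2)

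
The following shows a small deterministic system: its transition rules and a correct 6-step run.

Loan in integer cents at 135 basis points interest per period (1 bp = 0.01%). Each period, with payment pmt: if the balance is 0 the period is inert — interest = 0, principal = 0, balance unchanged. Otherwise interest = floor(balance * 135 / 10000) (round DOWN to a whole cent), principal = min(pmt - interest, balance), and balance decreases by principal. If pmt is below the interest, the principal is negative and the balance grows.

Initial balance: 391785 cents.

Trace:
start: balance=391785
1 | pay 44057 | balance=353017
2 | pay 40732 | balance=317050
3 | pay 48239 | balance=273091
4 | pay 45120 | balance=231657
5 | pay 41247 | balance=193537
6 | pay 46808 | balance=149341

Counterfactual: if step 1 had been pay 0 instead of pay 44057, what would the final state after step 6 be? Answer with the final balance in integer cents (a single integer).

196453

(re-executing from step 1 with the substitution; state before step 1: balance=391785)
1 | pay 0 | balance=397074
2 | pay 40732 | balance=361702
3 | pay 48239 | balance=318345
4 | pay 45120 | balance=277522
5 | pay 41247 | balance=240021
6 | pay 46808 | balance=196453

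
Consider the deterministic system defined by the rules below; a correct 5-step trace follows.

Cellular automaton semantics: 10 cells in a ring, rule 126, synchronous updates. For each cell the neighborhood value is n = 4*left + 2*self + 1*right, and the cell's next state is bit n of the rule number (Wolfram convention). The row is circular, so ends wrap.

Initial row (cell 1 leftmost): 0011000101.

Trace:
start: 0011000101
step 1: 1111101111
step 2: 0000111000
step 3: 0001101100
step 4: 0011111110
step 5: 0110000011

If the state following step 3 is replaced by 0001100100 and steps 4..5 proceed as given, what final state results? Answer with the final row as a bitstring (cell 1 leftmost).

state after step 3 := 0001100100
step 4: 0011111110
step 5: 0110000011

0110000011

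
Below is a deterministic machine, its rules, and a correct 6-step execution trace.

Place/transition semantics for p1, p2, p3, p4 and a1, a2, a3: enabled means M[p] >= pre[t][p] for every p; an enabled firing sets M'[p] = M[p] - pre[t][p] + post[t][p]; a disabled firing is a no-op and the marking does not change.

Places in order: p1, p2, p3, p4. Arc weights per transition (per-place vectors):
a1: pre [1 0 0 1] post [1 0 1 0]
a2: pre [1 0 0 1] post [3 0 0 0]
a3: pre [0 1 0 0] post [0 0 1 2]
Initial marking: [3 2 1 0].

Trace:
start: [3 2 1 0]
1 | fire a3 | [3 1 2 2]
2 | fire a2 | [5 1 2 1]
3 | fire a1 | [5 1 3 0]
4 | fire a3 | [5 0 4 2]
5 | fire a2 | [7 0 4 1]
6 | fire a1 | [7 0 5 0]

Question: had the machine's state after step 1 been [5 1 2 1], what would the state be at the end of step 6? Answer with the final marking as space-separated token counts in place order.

9 0 4 0

state after step 1 := [5 1 2 1]
2 | fire a2 | [7 1 2 0]
3 | fire a1 | [7 1 2 0]
4 | fire a3 | [7 0 3 2]
5 | fire a2 | [9 0 3 1]
6 | fire a1 | [9 0 4 0]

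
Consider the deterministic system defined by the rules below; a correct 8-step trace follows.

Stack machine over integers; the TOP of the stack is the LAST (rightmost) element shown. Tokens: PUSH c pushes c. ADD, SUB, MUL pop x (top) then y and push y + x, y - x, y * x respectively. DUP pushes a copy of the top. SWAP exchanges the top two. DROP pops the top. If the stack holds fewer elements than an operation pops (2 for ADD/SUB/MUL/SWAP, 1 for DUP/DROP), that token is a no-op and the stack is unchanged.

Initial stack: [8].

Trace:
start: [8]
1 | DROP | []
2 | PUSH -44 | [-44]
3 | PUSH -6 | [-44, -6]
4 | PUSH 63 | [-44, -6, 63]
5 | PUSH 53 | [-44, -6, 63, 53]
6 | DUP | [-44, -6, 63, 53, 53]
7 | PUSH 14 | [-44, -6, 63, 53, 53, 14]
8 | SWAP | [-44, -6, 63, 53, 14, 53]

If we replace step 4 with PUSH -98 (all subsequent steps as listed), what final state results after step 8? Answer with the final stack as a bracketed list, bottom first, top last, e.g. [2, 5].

(re-executing from step 4 with the substitution; state before step 4: [-44, -6])
4 | PUSH -98 | [-44, -6, -98]
5 | PUSH 53 | [-44, -6, -98, 53]
6 | DUP | [-44, -6, -98, 53, 53]
7 | PUSH 14 | [-44, -6, -98, 53, 53, 14]
8 | SWAP | [-44, -6, -98, 53, 14, 53]

[-44, -6, -98, 53, 14, 53]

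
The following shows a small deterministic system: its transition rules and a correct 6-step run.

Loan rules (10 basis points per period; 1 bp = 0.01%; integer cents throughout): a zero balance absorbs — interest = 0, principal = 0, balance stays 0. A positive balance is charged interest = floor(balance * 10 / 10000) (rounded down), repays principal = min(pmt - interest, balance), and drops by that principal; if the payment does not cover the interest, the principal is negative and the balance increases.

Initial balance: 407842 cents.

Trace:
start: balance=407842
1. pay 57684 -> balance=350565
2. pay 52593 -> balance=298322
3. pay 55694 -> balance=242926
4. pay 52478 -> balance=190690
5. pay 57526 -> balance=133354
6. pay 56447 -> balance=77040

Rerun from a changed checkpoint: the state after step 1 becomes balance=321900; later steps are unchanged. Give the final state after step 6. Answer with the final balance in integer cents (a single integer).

48231

state after step 1 := balance=321900
2. pay 52593 -> balance=269628
3. pay 55694 -> balance=214203
4. pay 52478 -> balance=161939
5. pay 57526 -> balance=104574
6. pay 56447 -> balance=48231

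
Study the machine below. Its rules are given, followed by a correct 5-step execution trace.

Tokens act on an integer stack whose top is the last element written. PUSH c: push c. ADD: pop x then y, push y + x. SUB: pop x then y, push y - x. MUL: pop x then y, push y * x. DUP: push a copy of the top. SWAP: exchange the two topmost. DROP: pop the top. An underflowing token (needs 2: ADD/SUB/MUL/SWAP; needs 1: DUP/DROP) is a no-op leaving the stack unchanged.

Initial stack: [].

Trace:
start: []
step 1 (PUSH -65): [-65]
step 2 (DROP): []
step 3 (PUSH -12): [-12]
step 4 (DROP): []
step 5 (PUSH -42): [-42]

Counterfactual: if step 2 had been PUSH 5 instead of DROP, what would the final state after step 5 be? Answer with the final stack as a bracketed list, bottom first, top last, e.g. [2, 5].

(re-executing from step 2 with the substitution; state before step 2: [-65])
step 2 (PUSH 5): [-65, 5]
step 3 (PUSH -12): [-65, 5, -12]
step 4 (DROP): [-65, 5]
step 5 (PUSH -42): [-65, 5, -42]

[-65, 5, -42]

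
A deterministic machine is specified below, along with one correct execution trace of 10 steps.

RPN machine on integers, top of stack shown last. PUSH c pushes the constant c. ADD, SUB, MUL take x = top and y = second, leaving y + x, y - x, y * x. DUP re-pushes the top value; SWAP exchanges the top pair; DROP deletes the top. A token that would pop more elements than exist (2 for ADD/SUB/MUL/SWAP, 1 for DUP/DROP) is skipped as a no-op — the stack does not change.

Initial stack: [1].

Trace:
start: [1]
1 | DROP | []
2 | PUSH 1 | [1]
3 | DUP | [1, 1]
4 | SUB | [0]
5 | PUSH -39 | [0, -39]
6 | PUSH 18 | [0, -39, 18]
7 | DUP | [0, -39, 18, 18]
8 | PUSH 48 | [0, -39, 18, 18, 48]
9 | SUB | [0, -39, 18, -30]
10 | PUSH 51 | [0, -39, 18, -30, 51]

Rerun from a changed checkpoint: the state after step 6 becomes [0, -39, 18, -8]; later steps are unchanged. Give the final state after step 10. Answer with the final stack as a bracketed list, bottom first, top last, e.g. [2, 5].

[0, -39, 18, -8, -56, 51]

state after step 6 := [0, -39, 18, -8]
7 | DUP | [0, -39, 18, -8, -8]
8 | PUSH 48 | [0, -39, 18, -8, -8, 48]
9 | SUB | [0, -39, 18, -8, -56]
10 | PUSH 51 | [0, -39, 18, -8, -56, 51]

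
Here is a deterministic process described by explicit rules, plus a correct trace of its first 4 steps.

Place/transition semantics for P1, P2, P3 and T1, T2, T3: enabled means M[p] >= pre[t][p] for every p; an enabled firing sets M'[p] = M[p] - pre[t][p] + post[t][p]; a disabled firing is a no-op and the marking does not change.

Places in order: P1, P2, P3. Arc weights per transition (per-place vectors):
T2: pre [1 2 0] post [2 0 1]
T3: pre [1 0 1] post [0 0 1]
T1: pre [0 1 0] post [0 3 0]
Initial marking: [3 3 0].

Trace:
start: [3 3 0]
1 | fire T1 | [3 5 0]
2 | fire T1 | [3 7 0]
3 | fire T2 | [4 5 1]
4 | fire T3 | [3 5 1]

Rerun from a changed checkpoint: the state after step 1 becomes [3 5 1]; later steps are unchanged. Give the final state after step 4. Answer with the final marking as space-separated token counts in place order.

3 5 2

state after step 1 := [3 5 1]
2 | fire T1 | [3 7 1]
3 | fire T2 | [4 5 2]
4 | fire T3 | [3 5 2]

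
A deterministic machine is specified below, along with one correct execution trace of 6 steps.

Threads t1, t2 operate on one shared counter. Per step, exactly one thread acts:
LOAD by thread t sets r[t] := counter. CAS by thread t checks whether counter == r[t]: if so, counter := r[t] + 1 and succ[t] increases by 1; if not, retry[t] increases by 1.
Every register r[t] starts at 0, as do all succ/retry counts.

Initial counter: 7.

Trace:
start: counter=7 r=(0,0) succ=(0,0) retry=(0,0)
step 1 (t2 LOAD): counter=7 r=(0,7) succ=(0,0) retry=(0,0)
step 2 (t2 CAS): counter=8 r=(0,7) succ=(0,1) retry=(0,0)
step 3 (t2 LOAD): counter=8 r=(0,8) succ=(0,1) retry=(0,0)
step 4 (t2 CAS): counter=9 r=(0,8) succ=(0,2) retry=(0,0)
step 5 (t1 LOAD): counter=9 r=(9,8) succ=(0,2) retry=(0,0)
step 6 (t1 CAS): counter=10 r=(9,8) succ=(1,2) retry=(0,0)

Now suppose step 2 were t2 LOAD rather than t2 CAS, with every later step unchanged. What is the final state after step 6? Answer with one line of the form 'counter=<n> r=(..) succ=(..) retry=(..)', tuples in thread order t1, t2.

(re-executing from step 2 with the substitution; state before step 2: counter=7 r=(0,7) succ=(0,0) retry=(0,0))
step 2 (t2 LOAD): counter=7 r=(0,7) succ=(0,0) retry=(0,0)
step 3 (t2 LOAD): counter=7 r=(0,7) succ=(0,0) retry=(0,0)
step 4 (t2 CAS): counter=8 r=(0,7) succ=(0,1) retry=(0,0)
step 5 (t1 LOAD): counter=8 r=(8,7) succ=(0,1) retry=(0,0)
step 6 (t1 CAS): counter=9 r=(8,7) succ=(1,1) retry=(0,0)

counter=9 r=(8,7) succ=(1,1) retry=(0,0)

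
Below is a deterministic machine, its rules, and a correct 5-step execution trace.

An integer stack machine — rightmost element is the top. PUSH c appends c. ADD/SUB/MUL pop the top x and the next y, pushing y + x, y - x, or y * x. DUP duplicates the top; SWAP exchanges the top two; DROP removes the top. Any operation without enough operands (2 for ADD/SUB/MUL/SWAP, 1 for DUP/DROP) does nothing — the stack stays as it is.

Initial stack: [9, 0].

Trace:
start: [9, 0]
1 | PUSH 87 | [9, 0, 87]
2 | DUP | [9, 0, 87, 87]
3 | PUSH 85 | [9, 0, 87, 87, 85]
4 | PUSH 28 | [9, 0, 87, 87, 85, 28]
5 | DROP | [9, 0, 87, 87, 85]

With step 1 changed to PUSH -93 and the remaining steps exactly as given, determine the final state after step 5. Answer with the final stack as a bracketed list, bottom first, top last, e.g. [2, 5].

[9, 0, -93, -93, 85]

(re-executing from step 1 with the substitution; state before step 1: [9, 0])
1 | PUSH -93 | [9, 0, -93]
2 | DUP | [9, 0, -93, -93]
3 | PUSH 85 | [9, 0, -93, -93, 85]
4 | PUSH 28 | [9, 0, -93, -93, 85, 28]
5 | DROP | [9, 0, -93, -93, 85]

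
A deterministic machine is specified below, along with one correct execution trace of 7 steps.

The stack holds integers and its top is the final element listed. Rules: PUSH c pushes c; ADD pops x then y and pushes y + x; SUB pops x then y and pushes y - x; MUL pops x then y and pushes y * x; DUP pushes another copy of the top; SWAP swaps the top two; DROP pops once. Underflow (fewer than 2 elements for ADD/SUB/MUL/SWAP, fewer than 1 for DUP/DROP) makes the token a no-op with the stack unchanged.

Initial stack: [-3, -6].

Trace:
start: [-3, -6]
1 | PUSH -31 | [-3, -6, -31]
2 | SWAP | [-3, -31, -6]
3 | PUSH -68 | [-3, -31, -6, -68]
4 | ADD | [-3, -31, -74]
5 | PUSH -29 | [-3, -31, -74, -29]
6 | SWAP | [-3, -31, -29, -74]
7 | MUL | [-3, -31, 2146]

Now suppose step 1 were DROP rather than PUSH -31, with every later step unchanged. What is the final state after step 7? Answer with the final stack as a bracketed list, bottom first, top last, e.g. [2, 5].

[2059]

(re-executing from step 1 with the substitution; state before step 1: [-3, -6])
1 | DROP | [-3]
2 | SWAP | [-3]
3 | PUSH -68 | [-3, -68]
4 | ADD | [-71]
5 | PUSH -29 | [-71, -29]
6 | SWAP | [-29, -71]
7 | MUL | [2059]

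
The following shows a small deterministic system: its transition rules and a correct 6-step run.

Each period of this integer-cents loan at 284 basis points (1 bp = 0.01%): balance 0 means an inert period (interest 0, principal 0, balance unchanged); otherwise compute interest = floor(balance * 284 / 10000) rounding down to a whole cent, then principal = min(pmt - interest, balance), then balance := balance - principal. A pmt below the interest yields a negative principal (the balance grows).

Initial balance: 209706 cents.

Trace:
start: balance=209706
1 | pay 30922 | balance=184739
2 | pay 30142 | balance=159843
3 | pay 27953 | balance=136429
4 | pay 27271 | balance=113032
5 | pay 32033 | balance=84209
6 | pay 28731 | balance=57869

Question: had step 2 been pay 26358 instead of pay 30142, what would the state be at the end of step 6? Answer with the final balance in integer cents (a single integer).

62102

(re-executing from step 2 with the substitution; state before step 2: balance=184739)
2 | pay 26358 | balance=163627
3 | pay 27953 | balance=140321
4 | pay 27271 | balance=117035
5 | pay 32033 | balance=88325
6 | pay 28731 | balance=62102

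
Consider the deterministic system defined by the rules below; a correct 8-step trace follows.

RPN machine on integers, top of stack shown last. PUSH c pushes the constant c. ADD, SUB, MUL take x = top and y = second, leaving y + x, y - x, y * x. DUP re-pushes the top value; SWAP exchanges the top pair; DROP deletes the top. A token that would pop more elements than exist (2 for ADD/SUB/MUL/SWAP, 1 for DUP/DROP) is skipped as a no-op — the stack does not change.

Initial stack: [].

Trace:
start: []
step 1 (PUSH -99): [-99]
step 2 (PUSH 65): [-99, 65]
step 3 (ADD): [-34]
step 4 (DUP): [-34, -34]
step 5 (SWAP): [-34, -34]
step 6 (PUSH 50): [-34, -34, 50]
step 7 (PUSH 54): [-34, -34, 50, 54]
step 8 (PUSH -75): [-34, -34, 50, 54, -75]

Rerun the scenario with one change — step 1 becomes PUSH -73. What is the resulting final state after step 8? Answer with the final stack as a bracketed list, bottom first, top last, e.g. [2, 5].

(re-executing from step 1 with the substitution; state before step 1: [])
step 1 (PUSH -73): [-73]
step 2 (PUSH 65): [-73, 65]
step 3 (ADD): [-8]
step 4 (DUP): [-8, -8]
step 5 (SWAP): [-8, -8]
step 6 (PUSH 50): [-8, -8, 50]
step 7 (PUSH 54): [-8, -8, 50, 54]
step 8 (PUSH -75): [-8, -8, 50, 54, -75]

[-8, -8, 50, 54, -75]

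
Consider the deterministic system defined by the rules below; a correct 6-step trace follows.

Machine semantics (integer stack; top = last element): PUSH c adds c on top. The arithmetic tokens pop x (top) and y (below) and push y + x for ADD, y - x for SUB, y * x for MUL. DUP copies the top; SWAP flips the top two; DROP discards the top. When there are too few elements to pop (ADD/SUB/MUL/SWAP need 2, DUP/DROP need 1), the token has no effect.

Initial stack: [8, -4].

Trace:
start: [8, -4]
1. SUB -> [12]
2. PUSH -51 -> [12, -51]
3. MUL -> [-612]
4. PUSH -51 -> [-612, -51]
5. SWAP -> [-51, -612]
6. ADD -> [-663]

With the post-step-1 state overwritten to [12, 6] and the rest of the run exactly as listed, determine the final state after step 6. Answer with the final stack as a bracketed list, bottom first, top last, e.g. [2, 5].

[12, -357]

state after step 1 := [12, 6]
2. PUSH -51 -> [12, 6, -51]
3. MUL -> [12, -306]
4. PUSH -51 -> [12, -306, -51]
5. SWAP -> [12, -51, -306]
6. ADD -> [12, -357]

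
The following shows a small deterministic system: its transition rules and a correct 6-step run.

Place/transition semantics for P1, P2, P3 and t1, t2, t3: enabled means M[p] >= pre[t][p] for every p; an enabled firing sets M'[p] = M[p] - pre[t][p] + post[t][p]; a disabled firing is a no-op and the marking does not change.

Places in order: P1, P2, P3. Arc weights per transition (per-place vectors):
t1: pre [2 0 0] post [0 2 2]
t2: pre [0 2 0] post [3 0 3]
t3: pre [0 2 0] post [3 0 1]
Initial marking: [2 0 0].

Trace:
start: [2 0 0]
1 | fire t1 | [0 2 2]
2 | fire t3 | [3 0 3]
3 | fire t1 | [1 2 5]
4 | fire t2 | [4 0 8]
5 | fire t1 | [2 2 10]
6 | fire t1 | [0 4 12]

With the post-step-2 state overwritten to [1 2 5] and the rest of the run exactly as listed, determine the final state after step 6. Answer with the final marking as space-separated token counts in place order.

0 4 12

state after step 2 := [1 2 5]
3 | fire t1 | [1 2 5]
4 | fire t2 | [4 0 8]
5 | fire t1 | [2 2 10]
6 | fire t1 | [0 4 12]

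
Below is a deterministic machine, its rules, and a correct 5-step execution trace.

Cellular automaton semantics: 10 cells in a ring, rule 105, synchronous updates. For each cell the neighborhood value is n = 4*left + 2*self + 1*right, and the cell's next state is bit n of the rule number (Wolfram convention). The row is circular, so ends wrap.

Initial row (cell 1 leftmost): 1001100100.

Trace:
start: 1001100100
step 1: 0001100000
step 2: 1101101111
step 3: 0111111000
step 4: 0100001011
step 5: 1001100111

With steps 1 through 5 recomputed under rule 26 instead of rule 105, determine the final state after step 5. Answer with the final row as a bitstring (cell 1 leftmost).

(re-executing steps 1..5 under rule 26; state before step 1: 1001100100)
step 1: 0111011011
step 2: 0100010010
step 3: 1010101101
step 4: 0000001001
step 5: 1000010110

1000010110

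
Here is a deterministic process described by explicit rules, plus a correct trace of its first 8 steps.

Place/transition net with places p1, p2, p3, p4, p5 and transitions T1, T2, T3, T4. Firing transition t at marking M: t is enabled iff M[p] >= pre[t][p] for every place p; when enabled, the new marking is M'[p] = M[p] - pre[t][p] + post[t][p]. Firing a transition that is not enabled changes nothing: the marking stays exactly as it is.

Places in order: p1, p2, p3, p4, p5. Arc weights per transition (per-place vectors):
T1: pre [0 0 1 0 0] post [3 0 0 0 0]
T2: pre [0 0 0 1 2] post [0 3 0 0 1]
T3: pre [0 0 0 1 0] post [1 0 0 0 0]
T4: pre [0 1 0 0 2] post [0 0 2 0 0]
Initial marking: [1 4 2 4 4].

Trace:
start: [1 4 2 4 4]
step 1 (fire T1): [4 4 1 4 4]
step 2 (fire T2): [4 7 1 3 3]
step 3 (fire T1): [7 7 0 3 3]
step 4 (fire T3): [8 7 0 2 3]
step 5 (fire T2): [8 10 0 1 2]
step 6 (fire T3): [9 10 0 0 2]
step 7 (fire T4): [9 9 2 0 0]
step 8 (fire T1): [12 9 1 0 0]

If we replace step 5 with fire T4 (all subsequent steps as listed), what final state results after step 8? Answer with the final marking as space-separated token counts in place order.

(re-executing from step 5 with the substitution; state before step 5: [8 7 0 2 3])
step 5 (fire T4): [8 6 2 2 1]
step 6 (fire T3): [9 6 2 1 1]
step 7 (fire T4): [9 6 2 1 1]
step 8 (fire T1): [12 6 1 1 1]

12 6 1 1 1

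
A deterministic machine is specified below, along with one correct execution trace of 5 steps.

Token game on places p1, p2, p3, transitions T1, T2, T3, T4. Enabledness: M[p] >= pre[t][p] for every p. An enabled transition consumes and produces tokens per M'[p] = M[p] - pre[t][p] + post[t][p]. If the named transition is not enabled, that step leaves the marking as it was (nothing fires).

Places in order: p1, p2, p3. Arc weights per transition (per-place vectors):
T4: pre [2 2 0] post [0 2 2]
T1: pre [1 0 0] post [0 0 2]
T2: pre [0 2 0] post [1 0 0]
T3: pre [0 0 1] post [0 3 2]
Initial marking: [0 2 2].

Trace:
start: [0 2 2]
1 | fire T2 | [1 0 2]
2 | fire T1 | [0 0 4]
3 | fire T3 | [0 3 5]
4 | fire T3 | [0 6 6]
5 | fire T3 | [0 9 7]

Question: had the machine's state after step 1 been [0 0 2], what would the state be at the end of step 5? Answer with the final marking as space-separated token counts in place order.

state after step 1 := [0 0 2]
2 | fire T1 | [0 0 2]
3 | fire T3 | [0 3 3]
4 | fire T3 | [0 6 4]
5 | fire T3 | [0 9 5]

0 9 5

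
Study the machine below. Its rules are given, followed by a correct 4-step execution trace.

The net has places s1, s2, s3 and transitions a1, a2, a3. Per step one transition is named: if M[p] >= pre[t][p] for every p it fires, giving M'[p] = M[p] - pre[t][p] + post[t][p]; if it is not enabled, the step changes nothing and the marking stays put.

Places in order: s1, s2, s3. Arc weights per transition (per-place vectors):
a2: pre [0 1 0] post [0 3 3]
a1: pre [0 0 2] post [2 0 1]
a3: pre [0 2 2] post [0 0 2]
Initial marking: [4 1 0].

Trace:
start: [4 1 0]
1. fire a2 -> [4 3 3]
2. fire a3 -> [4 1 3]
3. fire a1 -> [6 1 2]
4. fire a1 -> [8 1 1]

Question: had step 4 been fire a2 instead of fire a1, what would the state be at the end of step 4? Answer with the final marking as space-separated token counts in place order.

(re-executing from step 4 with the substitution; state before step 4: [6 1 2])
4. fire a2 -> [6 3 5]

6 3 5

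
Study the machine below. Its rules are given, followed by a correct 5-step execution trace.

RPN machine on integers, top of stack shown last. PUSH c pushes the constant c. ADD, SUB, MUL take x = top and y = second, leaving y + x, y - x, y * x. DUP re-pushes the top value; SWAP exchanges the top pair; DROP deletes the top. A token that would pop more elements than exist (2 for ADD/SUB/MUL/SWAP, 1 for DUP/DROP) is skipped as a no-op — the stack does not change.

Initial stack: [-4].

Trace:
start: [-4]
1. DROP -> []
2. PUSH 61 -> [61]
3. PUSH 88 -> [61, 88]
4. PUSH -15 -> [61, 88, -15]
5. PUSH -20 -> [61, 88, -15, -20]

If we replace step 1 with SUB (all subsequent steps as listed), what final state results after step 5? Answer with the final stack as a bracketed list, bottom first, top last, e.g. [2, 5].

(re-executing from step 1 with the substitution; state before step 1: [-4])
1. SUB -> [-4]
2. PUSH 61 -> [-4, 61]
3. PUSH 88 -> [-4, 61, 88]
4. PUSH -15 -> [-4, 61, 88, -15]
5. PUSH -20 -> [-4, 61, 88, -15, -20]

[-4, 61, 88, -15, -20]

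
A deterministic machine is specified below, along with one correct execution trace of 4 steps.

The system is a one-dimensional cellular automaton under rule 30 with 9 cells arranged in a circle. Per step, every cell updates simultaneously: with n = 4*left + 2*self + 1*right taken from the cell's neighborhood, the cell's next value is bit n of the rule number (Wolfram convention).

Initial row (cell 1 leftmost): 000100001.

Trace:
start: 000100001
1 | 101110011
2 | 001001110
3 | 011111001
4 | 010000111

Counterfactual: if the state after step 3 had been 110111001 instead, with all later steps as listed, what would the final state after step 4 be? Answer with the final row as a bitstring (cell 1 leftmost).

000100111

state after step 3 := 110111001
4 | 000100111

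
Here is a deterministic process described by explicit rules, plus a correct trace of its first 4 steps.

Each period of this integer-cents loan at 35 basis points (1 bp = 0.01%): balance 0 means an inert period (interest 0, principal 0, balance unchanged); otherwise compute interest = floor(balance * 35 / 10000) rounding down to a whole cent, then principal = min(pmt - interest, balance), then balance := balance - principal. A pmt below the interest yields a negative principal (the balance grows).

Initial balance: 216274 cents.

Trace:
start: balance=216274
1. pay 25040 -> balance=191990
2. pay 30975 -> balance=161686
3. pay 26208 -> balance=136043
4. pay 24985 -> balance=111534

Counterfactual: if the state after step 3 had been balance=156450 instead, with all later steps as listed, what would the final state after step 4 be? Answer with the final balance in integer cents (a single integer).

state after step 3 := balance=156450
4. pay 24985 -> balance=132012

132012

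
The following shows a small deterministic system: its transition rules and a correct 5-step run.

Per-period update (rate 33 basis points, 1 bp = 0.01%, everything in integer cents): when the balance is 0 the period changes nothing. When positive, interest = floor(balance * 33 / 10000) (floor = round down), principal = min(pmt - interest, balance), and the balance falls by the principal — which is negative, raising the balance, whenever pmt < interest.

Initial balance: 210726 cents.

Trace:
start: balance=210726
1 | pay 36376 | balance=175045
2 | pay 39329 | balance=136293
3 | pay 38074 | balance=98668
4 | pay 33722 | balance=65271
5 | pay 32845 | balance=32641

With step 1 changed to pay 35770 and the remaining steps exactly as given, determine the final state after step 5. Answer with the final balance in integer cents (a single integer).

(re-executing from step 1 with the substitution; state before step 1: balance=210726)
1 | pay 35770 | balance=175651
2 | pay 39329 | balance=136901
3 | pay 38074 | balance=99278
4 | pay 33722 | balance=65883
5 | pay 32845 | balance=33255

33255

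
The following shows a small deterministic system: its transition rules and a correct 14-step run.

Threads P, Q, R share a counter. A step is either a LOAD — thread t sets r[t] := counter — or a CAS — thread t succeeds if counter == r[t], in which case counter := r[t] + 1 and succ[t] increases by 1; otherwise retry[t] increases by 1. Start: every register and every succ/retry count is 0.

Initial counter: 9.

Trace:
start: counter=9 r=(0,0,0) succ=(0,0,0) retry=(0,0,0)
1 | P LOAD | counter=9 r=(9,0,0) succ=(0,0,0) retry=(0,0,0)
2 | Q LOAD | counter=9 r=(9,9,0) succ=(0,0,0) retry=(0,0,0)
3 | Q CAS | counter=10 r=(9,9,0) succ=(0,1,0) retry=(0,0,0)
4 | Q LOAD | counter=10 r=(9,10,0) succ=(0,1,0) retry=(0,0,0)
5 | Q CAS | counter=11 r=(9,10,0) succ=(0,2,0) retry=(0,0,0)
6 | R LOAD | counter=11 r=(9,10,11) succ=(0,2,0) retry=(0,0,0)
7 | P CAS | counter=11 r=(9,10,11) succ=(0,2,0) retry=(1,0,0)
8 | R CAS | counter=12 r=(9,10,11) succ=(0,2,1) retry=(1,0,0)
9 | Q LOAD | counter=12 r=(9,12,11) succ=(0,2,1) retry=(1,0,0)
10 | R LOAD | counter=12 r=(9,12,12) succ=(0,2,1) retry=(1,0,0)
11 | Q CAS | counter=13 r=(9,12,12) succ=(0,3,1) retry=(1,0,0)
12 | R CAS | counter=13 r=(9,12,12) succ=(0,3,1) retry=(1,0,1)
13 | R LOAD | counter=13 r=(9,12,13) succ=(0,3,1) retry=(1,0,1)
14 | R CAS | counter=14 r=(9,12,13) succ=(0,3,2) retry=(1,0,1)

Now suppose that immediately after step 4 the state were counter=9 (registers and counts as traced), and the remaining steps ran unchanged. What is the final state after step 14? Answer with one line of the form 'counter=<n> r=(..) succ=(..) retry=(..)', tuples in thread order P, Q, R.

state after step 4 := counter=9 r=(9,10,0) succ=(0,1,0) retry=(0,0,0)
5 | Q CAS | counter=9 r=(9,10,0) succ=(0,1,0) retry=(0,1,0)
6 | R LOAD | counter=9 r=(9,10,9) succ=(0,1,0) retry=(0,1,0)
7 | P CAS | counter=10 r=(9,10,9) succ=(1,1,0) retry=(0,1,0)
8 | R CAS | counter=10 r=(9,10,9) succ=(1,1,0) retry=(0,1,1)
9 | Q LOAD | counter=10 r=(9,10,9) succ=(1,1,0) retry=(0,1,1)
10 | R LOAD | counter=10 r=(9,10,10) succ=(1,1,0) retry=(0,1,1)
11 | Q CAS | counter=11 r=(9,10,10) succ=(1,2,0) retry=(0,1,1)
12 | R CAS | counter=11 r=(9,10,10) succ=(1,2,0) retry=(0,1,2)
13 | R LOAD | counter=11 r=(9,10,11) succ=(1,2,0) retry=(0,1,2)
14 | R CAS | counter=12 r=(9,10,11) succ=(1,2,1) retry=(0,1,2)

counter=12 r=(9,10,11) succ=(1,2,1) retry=(0,1,2)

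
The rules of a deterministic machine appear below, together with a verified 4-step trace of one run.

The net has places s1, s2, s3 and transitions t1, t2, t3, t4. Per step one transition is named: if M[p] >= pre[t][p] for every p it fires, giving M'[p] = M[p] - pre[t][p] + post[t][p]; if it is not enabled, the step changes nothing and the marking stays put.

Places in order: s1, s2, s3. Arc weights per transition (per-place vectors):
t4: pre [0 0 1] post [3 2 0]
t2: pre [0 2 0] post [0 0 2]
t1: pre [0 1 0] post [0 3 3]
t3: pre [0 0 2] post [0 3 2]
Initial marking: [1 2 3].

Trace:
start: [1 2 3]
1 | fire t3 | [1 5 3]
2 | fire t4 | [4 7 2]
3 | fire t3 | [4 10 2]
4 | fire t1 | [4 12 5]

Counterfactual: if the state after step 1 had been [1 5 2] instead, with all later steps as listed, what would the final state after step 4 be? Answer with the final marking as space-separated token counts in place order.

state after step 1 := [1 5 2]
2 | fire t4 | [4 7 1]
3 | fire t3 | [4 7 1]
4 | fire t1 | [4 9 4]

4 9 4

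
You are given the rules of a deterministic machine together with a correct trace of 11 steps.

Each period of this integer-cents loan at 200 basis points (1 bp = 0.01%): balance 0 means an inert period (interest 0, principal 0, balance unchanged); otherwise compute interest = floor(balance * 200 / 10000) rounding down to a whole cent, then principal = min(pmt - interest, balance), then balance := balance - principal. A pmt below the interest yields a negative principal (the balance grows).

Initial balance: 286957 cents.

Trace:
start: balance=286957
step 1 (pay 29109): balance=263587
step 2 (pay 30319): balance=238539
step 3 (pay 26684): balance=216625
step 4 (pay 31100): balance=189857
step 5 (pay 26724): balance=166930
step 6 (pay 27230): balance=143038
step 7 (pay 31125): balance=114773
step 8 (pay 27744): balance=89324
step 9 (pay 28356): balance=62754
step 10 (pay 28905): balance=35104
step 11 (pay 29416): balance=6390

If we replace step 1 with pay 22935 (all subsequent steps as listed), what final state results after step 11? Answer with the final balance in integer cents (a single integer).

13916

(re-executing from step 1 with the substitution; state before step 1: balance=286957)
step 1 (pay 22935): balance=269761
step 2 (pay 30319): balance=244837
step 3 (pay 26684): balance=223049
step 4 (pay 31100): balance=196409
step 5 (pay 26724): balance=173613
step 6 (pay 27230): balance=149855
step 7 (pay 31125): balance=121727
step 8 (pay 27744): balance=96417
step 9 (pay 28356): balance=69989
step 10 (pay 28905): balance=42483
step 11 (pay 29416): balance=13916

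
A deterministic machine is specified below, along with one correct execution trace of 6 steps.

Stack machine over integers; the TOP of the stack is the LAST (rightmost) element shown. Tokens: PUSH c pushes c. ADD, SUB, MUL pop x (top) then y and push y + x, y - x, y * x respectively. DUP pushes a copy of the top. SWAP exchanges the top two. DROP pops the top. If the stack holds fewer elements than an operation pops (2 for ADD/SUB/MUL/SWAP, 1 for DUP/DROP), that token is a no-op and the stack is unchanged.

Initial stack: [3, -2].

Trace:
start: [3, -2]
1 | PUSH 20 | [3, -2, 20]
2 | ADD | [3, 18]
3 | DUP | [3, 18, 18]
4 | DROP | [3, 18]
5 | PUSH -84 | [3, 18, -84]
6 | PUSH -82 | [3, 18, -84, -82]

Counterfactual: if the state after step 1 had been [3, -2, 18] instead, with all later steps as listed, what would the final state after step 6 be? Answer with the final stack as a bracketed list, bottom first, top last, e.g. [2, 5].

state after step 1 := [3, -2, 18]
2 | ADD | [3, 16]
3 | DUP | [3, 16, 16]
4 | DROP | [3, 16]
5 | PUSH -84 | [3, 16, -84]
6 | PUSH -82 | [3, 16, -84, -82]

[3, 16, -84, -82]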